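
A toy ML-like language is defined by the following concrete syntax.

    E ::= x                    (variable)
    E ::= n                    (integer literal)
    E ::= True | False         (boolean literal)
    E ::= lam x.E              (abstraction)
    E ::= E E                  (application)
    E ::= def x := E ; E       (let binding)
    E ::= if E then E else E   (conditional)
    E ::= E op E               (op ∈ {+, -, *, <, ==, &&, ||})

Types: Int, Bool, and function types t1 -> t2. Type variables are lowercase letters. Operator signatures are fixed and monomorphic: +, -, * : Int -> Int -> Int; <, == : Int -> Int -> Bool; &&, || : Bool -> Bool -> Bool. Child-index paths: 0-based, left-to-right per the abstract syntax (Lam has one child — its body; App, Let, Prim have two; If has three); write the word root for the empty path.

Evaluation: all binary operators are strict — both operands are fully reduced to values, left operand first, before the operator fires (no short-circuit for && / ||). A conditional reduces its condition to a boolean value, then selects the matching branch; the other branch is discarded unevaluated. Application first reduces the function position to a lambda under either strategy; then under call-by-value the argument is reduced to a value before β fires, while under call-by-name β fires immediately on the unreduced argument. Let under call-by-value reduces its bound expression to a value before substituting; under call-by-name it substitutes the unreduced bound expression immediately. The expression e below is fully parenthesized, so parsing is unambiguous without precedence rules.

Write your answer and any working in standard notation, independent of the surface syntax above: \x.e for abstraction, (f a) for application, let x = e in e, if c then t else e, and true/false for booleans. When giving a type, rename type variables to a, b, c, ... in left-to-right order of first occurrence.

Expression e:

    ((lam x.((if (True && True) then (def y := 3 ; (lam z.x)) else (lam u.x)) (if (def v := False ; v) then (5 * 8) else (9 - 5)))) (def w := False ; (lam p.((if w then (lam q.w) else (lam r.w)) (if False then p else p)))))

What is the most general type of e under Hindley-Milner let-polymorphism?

Working:
  unify Bool ~ Bool
  unify Bool ~ Bool
  unify Bool ~ Bool
let y : Int
x : a
\z._ : b -> a
x : a
\u._ : c -> a
  unify b -> a ~ c -> a
  unify b ~ c
  unify a ~ a
let v : Bool
v : Bool
  unify Bool ~ Bool
  unify Int ~ Int
  unify Int ~ Int
  unify Int ~ Int
  unify Int ~ Int
  unify Int ~ Int
  unify c -> a ~ Int -> d
  unify c ~ Int
  unify a ~ d
_ _ : d
\x._ : d -> d
let w : Bool
w : Bool
  unify Bool ~ Bool
w : Bool
\q._ : f -> Bool
w : Bool
\r._ : g -> Bool
  unify f -> Bool ~ g -> Bool
  unify f ~ g
  unify Bool ~ Bool
  unify Bool ~ Bool
p : e
p : e
  unify e ~ e
  unify g -> Bool ~ e -> h
  unify g ~ e
  unify Bool ~ h
_ _ : Bool
\p._ : e -> Bool
  unify d -> d ~ (e -> Bool) -> i
  unify d ~ e -> Bool
  unify e -> Bool ~ i
_ _ : e -> Bool

Answer: a -> Bool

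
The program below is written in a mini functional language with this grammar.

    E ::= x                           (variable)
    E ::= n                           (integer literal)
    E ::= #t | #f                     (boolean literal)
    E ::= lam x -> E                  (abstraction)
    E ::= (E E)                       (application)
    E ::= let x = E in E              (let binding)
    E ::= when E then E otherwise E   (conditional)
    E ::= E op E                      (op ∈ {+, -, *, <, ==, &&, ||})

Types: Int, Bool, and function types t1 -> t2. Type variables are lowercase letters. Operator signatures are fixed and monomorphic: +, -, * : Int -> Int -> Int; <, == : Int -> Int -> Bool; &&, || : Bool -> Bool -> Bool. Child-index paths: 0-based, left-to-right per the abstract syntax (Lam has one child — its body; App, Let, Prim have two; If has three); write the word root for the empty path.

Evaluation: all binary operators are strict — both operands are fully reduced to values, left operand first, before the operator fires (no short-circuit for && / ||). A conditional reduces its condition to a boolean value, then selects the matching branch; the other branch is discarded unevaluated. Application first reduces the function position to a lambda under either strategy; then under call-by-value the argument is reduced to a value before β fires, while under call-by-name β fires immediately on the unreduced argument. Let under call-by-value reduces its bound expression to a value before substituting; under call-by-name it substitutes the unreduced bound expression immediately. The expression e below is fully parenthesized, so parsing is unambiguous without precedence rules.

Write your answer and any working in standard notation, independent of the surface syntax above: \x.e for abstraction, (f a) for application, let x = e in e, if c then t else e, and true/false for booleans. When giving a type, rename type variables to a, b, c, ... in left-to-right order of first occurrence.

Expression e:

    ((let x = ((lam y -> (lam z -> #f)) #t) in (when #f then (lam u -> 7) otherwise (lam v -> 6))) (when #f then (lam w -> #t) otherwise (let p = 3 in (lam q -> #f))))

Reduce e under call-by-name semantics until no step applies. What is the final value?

Working:
step 0: ((let x = ((\y.(\z.false)) true) in (if false then (\u.7) else (\v.6))) (if false then (\w.true) else (let p = 3 in (\q.false))))
step 1: [let@0] ((if false then (\u.7) else (\v.6)) (if false then (\w.true) else (let p = 3 in (\q.false))))
step 2: [if@0] ((\v.6) (if false then (\w.true) else (let p = 3 in (\q.false))))
step 3: [beta@root] 6

Answer: 6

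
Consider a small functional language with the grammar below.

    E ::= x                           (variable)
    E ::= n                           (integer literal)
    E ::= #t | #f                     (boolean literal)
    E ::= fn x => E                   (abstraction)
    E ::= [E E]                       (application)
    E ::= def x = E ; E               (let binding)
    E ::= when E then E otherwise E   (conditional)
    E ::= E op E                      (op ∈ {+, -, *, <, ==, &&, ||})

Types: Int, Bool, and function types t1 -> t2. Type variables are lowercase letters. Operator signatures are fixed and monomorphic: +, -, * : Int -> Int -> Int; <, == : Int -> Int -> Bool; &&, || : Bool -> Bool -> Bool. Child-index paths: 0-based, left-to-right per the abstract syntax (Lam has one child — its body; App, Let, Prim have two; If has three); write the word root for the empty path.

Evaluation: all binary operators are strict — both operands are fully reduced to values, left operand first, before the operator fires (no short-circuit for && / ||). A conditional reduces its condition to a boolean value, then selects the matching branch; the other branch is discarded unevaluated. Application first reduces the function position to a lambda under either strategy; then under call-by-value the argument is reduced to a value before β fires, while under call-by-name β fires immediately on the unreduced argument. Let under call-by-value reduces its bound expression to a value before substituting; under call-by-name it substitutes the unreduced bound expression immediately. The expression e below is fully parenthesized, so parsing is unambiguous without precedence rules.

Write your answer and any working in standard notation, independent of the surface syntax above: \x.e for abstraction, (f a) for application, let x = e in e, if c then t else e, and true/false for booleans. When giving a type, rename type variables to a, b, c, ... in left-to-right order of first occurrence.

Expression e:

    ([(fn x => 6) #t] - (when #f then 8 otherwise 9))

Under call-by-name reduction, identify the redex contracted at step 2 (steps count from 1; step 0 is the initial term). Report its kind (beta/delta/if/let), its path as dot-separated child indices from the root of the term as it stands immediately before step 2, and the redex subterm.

Working:
step 0: (((\x.6) true) - (if false then 8 else 9))
step 1: [beta@0] (6 - (if false then 8 else 9))
step 2: [if@1] (6 - 9)

Answer: if at 1 : (if false then 8 else 9)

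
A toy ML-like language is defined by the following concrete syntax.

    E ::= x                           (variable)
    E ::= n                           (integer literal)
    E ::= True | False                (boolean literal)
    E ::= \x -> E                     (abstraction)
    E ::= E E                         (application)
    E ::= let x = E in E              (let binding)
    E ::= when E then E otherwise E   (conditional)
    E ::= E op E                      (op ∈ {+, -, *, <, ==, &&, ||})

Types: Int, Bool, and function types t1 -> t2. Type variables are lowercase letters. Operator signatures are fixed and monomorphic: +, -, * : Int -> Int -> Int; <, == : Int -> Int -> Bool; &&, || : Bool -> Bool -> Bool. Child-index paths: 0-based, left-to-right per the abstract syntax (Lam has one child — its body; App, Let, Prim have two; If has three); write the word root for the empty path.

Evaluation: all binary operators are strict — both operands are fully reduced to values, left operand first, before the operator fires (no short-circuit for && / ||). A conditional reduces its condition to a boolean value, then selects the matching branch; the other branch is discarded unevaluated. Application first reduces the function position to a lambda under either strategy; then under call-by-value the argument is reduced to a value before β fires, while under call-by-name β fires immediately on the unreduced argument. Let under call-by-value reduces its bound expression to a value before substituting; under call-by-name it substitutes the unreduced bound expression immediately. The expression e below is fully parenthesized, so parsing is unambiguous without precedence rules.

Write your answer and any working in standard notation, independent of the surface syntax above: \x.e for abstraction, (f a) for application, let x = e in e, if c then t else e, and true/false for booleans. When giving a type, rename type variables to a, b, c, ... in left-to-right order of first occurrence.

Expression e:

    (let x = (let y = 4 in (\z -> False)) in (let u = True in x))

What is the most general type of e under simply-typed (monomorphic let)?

Answer: a -> Bool

Derivation:
let y : Int
\z._ : a -> Bool
let x : a -> Bool
let u : Bool
x : a -> Bool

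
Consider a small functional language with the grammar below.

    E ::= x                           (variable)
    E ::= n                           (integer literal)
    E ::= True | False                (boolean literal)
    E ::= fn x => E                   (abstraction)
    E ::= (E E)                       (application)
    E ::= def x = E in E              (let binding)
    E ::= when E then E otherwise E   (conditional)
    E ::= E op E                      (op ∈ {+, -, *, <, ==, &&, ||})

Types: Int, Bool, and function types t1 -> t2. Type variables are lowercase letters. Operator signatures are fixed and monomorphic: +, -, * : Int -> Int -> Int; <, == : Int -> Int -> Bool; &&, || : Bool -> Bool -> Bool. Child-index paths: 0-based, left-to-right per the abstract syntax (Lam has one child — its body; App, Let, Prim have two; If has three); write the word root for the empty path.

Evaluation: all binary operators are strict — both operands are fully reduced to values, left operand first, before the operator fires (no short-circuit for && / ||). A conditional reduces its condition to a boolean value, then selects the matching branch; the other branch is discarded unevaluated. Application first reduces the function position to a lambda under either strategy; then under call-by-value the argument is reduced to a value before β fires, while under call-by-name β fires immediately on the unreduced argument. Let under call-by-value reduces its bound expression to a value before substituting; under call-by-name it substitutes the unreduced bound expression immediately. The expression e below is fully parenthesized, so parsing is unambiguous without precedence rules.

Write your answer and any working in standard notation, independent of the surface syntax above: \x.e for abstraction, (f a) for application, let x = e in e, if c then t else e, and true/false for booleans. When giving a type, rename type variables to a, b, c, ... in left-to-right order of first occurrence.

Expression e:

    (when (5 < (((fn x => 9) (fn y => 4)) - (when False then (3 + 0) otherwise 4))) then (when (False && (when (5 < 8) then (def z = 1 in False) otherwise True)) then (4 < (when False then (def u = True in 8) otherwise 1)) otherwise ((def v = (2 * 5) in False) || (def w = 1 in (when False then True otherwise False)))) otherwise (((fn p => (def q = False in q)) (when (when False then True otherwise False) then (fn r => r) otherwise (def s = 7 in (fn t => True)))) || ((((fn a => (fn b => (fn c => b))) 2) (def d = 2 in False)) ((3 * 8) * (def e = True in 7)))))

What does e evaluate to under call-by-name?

Trace:
step 0: (if (5 < (((\x.9) (\y.4)) - (if false then (3 + 0) else 4))) then (if (false && (if (5 < 8) then (let z = 1 in false) else true)) then (4 < (if false then (let u = true in 8) else 1)) else ((let v = (2 * 5) in false) || (let w = 1 in (if false then true else false)))) else (((\p.(let q = false in q)) (if (if false then true else false) then (\r.r) else (let s = 7 in (\t.true)))) || ((((\a.(\b.(\c.b))) 2) (let d = 2 in false)) ((3 * 8) * (let e = true in 7)))))
step 1: [beta@0.1.0] (if (5 < (9 - (if false then (3 + 0) else 4))) then (if (false && (if (5 < 8) then (let z = 1 in false) else true)) then (4 < (if false then (let u = true in 8) else 1)) else ((let v = (2 * 5) in false) || (let w = 1 in (if false then true else false)))) else (((\p.(let q = false in q)) (if (if false then true else false) then (\r.r) else (let s = 7 in (\t.true)))) || ((((\a.(\b.(\c.b))) 2) (let d = 2 in false)) ((3 * 8) * (let e = true in 7)))))
step 2: [if@0.1.1] (if (5 < (9 - 4)) then (if (false && (if (5 < 8) then (let z = 1 in false) else true)) then (4 < (if false then (let u = true in 8) else 1)) else ((let v = (2 * 5) in false) || (let w = 1 in (if false then true else false)))) else (((\p.(let q = false in q)) (if (if false then true else false) then (\r.r) else (let s = 7 in (\t.true)))) || ((((\a.(\b.(\c.b))) 2) (let d = 2 in false)) ((3 * 8) * (let e = true in 7)))))
step 3: [delta@0.1] (if (5 < 5) then (if (false && (if (5 < 8) then (let z = 1 in false) else true)) then (4 < (if false then (let u = true in 8) else 1)) else ((let v = (2 * 5) in false) || (let w = 1 in (if false then true else false)))) else (((\p.(let q = false in q)) (if (if false then true else false) then (\r.r) else (let s = 7 in (\t.true)))) || ((((\a.(\b.(\c.b))) 2) (let d = 2 in false)) ((3 * 8) * (let e = true in 7)))))
step 4: [delta@0] (if false then (if (false && (if (5 < 8) then (let z = 1 in false) else true)) then (4 < (if false then (let u = true in 8) else 1)) else ((let v = (2 * 5) in false) || (let w = 1 in (if false then true else false)))) else (((\p.(let q = false in q)) (if (if false then true else false) then (\r.r) else (let s = 7 in (\t.true)))) || ((((\a.(\b.(\c.b))) 2) (let d = 2 in false)) ((3 * 8) * (let e = true in 7)))))
step 5: [if@root] (((\p.(let q = false in q)) (if (if false then true else false) then (\r.r) else (let s = 7 in (\t.true)))) || ((((\a.(\b.(\c.b))) 2) (let d = 2 in false)) ((3 * 8) * (let e = true in 7))))
step 6: [beta@0] ((let q = false in q) || ((((\a.(\b.(\c.b))) 2) (let d = 2 in false)) ((3 * 8) * (let e = true in 7))))
step 7: [let@0] (false || ((((\a.(\b.(\c.b))) 2) (let d = 2 in false)) ((3 * 8) * (let e = true in 7))))
step 8: [beta@1.0.0] (false || (((\b.(\c.b)) (let d = 2 in false)) ((3 * 8) * (let e = true in 7))))
step 9: [beta@1.0] (false || ((\c.(let d = 2 in false)) ((3 * 8) * (let e = true in 7))))
step 10: [beta@1] (false || (let d = 2 in false))
step 11: [let@1] (false || false)
step 12: [delta@root] false

Answer: false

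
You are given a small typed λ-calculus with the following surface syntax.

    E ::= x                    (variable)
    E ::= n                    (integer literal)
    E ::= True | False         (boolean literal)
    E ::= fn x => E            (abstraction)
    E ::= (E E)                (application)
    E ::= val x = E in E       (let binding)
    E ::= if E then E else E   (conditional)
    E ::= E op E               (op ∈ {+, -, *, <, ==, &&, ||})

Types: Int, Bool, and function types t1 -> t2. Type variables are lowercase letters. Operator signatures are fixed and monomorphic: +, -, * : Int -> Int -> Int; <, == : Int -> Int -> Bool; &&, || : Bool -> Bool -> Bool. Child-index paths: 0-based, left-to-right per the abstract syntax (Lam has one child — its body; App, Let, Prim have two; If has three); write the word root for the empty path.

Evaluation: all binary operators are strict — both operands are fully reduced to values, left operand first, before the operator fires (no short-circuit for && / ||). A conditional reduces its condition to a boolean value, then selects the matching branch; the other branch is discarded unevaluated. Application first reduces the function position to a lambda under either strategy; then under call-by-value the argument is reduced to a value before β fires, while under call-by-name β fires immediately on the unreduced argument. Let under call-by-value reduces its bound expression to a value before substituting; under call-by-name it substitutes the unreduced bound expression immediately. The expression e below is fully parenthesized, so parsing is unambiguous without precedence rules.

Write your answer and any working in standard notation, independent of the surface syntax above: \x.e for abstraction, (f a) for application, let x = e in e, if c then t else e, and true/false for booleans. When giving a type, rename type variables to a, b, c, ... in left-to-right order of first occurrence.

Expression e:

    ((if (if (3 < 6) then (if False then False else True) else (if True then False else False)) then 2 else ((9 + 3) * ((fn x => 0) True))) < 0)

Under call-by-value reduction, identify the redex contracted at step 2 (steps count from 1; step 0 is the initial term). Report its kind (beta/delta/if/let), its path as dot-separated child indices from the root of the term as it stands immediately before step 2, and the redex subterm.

Working:
step 0: ((if (if (3 < 6) then (if false then false else true) else (if true then false else false)) then 2 else ((9 + 3) * ((\x.0) true))) < 0)
step 1: [delta@0.0.0] ((if (if true then (if false then false else true) else (if true then false else false)) then 2 else ((9 + 3) * ((\x.0) true))) < 0)
step 2: [if@0.0] ((if (if false then false else true) then 2 else ((9 + 3) * ((\x.0) true))) < 0)

Answer: if at 0.0 : (if true then (if false then false else true) else (if true then false else false))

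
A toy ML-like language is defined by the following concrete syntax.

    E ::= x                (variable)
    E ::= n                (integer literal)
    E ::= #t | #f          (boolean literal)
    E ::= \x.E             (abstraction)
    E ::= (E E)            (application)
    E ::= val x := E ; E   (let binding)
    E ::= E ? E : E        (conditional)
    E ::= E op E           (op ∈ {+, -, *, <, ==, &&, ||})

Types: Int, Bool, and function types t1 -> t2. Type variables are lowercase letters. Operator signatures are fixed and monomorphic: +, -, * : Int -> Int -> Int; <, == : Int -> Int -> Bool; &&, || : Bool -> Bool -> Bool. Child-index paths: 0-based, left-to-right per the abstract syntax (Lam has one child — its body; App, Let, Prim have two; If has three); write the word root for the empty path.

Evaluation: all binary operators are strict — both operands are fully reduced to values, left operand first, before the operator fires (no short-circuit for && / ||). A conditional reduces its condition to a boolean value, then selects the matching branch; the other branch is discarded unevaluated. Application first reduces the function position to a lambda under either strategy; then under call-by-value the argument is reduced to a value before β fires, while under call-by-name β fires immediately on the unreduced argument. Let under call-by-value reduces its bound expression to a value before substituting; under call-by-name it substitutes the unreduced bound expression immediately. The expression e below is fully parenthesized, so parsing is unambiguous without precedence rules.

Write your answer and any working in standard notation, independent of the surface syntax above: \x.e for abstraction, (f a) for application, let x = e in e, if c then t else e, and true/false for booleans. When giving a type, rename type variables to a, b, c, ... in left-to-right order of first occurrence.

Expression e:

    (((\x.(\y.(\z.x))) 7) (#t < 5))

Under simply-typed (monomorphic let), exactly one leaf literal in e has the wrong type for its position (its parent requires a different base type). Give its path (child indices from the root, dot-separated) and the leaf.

Derivation:
x : a
\z._ : c -> a
\y._ : b -> c -> a
\x._ : a -> b -> c -> a
  unify a -> b -> c -> a ~ Int -> d
  unify a ~ Int
  unify b -> c -> Int ~ d
_ _ : b -> c -> Int
  unify Bool ~ Int
  FAIL: mismatch Bool ~ Int

Answer: 1.0 : true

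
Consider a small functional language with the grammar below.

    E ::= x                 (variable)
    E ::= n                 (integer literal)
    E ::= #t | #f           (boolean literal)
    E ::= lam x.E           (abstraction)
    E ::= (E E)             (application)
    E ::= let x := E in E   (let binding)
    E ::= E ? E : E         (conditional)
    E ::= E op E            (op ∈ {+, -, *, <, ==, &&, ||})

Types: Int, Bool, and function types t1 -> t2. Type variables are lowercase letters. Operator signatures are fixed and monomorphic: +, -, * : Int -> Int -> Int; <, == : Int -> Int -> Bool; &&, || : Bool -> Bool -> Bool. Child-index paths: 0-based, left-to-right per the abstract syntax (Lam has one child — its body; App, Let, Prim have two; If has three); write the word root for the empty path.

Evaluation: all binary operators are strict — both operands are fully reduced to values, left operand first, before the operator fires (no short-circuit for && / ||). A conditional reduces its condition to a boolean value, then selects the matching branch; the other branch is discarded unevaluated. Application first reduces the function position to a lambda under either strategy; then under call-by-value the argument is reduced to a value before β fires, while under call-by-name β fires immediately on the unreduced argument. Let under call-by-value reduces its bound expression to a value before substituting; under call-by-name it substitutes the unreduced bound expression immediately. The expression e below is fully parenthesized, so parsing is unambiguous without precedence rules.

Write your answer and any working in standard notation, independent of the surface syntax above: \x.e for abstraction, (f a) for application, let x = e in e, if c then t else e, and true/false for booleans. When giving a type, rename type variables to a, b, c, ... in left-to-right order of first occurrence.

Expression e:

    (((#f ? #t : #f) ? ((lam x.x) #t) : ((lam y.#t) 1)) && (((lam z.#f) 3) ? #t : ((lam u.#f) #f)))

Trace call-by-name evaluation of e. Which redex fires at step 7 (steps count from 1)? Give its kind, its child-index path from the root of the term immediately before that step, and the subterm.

Trace:
step 0: ((if (if false then true else false) then ((\x.x) true) else ((\y.true) 1)) && (if ((\z.false) 3) then true else ((\u.false) false)))
step 1: [if@0.0] ((if false then ((\x.x) true) else ((\y.true) 1)) && (if ((\z.false) 3) then true else ((\u.false) false)))
step 2: [if@0] (((\y.true) 1) && (if ((\z.false) 3) then true else ((\u.false) false)))
step 3: [beta@0] (true && (if ((\z.false) 3) then true else ((\u.false) false)))
step 4: [beta@1.0] (true && (if false then true else ((\u.false) false)))
step 5: [if@1] (true && ((\u.false) false))
step 6: [beta@1] (true && false)
step 7: [delta@root] false

Answer: delta at root : (true && false)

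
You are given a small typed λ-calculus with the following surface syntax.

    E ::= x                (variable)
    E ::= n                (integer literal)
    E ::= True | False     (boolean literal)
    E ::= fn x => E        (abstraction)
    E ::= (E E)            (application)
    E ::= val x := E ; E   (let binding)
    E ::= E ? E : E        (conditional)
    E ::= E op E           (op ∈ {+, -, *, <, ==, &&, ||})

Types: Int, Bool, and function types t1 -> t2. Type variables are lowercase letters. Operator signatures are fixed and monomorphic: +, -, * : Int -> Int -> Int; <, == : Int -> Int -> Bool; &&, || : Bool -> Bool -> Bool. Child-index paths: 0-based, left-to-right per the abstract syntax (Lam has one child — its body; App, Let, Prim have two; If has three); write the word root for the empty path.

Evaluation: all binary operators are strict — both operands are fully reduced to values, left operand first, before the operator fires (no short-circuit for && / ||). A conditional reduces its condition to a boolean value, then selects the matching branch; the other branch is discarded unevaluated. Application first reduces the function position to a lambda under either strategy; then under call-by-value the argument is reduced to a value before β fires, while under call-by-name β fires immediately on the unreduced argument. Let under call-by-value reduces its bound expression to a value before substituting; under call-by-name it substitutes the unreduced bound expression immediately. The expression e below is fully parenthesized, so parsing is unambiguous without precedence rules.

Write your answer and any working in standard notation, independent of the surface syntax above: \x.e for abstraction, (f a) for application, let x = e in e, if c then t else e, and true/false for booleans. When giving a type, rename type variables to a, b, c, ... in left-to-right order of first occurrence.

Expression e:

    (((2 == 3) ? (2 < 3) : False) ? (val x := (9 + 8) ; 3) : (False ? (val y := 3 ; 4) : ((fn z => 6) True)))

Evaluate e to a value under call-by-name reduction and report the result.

Working:
step 0: (if (if (2 == 3) then (2 < 3) else false) then (let x = (9 + 8) in 3) else (if false then (let y = 3 in 4) else ((\z.6) true)))
step 1: [delta@0.0] (if (if false then (2 < 3) else false) then (let x = (9 + 8) in 3) else (if false then (let y = 3 in 4) else ((\z.6) true)))
step 2: [if@0] (if false then (let x = (9 + 8) in 3) else (if false then (let y = 3 in 4) else ((\z.6) true)))
step 3: [if@root] (if false then (let y = 3 in 4) else ((\z.6) true))
step 4: [if@root] ((\z.6) true)
step 5: [beta@root] 6

Answer: 6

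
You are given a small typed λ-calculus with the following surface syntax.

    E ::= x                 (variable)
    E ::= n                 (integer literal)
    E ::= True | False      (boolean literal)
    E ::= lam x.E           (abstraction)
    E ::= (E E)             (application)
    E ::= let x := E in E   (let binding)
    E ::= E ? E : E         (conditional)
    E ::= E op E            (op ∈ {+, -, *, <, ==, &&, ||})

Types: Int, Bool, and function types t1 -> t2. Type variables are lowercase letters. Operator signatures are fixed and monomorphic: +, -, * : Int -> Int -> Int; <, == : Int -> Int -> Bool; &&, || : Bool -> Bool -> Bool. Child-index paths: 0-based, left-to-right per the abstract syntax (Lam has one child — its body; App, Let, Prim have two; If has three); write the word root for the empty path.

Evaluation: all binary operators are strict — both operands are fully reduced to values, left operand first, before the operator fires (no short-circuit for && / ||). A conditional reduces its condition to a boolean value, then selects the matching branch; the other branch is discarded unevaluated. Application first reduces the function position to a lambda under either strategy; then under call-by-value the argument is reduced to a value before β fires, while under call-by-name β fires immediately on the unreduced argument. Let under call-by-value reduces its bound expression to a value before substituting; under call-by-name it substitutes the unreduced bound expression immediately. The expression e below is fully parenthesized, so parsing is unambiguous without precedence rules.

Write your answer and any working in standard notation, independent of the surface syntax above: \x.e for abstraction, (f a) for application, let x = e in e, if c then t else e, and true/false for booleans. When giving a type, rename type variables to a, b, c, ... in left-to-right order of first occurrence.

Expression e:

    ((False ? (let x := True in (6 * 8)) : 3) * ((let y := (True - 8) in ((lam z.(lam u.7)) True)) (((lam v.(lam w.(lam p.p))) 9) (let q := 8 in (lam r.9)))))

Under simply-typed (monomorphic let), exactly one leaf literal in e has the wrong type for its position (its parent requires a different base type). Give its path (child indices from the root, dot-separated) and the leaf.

Derivation:
  unify Bool ~ Bool
let x : Bool
  unify Int ~ Int
  unify Int ~ Int
  unify Int ~ Int
  unify Int ~ Int
  unify Bool ~ Int
  FAIL: mismatch Bool ~ Int

Answer: 1.0.0.0 : true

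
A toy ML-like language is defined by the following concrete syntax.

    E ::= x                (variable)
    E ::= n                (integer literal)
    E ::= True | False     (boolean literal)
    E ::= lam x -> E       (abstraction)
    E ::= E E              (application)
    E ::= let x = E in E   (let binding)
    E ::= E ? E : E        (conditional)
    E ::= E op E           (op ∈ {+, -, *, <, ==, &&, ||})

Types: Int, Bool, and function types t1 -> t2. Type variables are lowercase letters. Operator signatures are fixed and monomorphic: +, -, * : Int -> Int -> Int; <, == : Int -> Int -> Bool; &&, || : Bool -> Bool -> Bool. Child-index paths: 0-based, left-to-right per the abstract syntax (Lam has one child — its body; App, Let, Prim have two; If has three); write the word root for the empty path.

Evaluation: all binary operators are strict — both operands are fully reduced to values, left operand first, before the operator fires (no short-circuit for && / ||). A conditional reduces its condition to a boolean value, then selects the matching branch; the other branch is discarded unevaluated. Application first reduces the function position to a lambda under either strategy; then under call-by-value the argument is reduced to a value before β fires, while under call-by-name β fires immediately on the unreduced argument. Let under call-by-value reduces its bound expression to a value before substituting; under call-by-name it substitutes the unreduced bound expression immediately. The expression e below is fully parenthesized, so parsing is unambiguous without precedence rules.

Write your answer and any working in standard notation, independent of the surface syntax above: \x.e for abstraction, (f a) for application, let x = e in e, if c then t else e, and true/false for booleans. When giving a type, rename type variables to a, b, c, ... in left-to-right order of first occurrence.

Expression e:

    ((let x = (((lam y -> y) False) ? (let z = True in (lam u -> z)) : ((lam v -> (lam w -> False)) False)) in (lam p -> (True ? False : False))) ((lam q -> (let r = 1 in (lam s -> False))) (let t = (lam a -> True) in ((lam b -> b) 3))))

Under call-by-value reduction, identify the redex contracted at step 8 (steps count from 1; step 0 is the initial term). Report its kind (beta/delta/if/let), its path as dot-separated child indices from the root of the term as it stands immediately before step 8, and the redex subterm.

Trace:
step 0: ((let x = (if ((\y.y) false) then (let z = true in (\u.z)) else ((\v.(\w.false)) false)) in (\p.(if true then false else false))) ((\q.(let r = 1 in (\s.false))) (let t = (\a.true) in ((\b.b) 3))))
step 1: [beta@0.0.0] ((let x = (if false then (let z = true in (\u.z)) else ((\v.(\w.false)) false)) in (\p.(if true then false else false))) ((\q.(let r = 1 in (\s.false))) (let t = (\a.true) in ((\b.b) 3))))
step 2: [if@0.0] ((let x = ((\v.(\w.false)) false) in (\p.(if true then false else false))) ((\q.(let r = 1 in (\s.false))) (let t = (\a.true) in ((\b.b) 3))))
step 3: [beta@0.0] ((let x = (\w.false) in (\p.(if true then false else false))) ((\q.(let r = 1 in (\s.false))) (let t = (\a.true) in ((\b.b) 3))))
step 4: [let@0] ((\p.(if true then false else false)) ((\q.(let r = 1 in (\s.false))) (let t = (\a.true) in ((\b.b) 3))))
step 5: [let@1.1] ((\p.(if true then false else false)) ((\q.(let r = 1 in (\s.false))) ((\b.b) 3)))
step 6: [beta@1.1] ((\p.(if true then false else false)) ((\q.(let r = 1 in (\s.false))) 3))
step 7: [beta@1] ((\p.(if true then false else false)) (let r = 1 in (\s.false)))
step 8: [let@1] ((\p.(if true then false else false)) (\s.false))

Answer: let at 1 : (let r = 1 in (\s.false))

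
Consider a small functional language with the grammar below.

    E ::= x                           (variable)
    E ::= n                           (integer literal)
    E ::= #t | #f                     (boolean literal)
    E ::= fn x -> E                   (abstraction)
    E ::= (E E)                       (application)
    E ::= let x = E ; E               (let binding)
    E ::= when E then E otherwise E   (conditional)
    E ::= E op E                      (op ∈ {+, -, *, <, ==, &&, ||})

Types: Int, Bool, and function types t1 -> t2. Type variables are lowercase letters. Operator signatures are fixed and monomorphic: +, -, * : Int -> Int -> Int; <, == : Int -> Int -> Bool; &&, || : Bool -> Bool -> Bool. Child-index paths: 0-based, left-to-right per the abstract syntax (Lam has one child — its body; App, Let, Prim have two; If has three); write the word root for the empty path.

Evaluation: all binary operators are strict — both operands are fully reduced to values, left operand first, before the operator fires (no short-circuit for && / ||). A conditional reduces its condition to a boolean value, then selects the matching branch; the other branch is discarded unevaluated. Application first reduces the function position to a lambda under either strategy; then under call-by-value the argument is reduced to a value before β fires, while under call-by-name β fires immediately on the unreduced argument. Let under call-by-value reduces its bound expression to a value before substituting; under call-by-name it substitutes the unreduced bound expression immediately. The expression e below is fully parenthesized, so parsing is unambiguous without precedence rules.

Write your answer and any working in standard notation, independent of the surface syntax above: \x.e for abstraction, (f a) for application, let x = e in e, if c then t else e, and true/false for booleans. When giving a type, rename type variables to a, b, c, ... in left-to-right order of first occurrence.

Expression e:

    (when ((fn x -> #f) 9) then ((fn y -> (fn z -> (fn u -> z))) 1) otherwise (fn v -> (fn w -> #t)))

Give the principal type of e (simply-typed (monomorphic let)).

Working:
\x._ : a -> Bool
  unify a -> Bool ~ Int -> b
  unify a ~ Int
  unify Bool ~ b
_ _ : Bool
  unify Bool ~ Bool
z : d
\u._ : e -> d
\z._ : d -> e -> d
\y._ : c -> d -> e -> d
  unify c -> d -> e -> d ~ Int -> f
  unify c ~ Int
  unify d -> e -> d ~ f
_ _ : d -> e -> d
\w._ : h -> Bool
\v._ : g -> h -> Bool
  unify d -> e -> d ~ g -> h -> Bool
  unify d ~ g
  unify e -> g ~ h -> Bool
  unify e ~ h
  unify g ~ Bool

Answer: Bool -> a -> Bool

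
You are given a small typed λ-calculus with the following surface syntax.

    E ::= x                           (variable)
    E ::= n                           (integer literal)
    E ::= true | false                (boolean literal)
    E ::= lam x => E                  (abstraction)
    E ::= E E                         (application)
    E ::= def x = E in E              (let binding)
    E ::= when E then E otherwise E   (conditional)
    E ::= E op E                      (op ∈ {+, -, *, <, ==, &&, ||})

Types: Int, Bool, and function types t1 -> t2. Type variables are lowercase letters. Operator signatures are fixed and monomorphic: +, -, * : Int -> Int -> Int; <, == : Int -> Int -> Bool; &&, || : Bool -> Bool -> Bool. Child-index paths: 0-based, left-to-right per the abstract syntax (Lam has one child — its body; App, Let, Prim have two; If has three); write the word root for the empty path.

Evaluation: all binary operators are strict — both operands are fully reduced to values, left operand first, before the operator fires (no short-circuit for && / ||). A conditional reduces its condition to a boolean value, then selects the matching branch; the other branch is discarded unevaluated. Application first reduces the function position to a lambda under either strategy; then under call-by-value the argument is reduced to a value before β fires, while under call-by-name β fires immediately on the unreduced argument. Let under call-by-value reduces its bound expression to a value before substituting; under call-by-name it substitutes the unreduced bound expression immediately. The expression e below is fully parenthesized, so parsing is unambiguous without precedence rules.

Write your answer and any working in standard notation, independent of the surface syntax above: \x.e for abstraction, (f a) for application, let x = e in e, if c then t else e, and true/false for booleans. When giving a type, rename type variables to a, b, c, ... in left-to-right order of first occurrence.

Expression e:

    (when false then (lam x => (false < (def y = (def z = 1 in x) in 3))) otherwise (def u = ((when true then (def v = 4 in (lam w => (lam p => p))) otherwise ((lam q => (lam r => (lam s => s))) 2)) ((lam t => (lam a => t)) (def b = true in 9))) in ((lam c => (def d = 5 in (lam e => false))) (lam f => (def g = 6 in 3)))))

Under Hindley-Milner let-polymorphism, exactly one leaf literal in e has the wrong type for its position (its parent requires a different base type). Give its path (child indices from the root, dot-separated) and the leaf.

Answer: 1.0.0 : false

Derivation:
  unify Bool ~ Bool
  unify Bool ~ Int
  FAIL: mismatch Bool ~ Int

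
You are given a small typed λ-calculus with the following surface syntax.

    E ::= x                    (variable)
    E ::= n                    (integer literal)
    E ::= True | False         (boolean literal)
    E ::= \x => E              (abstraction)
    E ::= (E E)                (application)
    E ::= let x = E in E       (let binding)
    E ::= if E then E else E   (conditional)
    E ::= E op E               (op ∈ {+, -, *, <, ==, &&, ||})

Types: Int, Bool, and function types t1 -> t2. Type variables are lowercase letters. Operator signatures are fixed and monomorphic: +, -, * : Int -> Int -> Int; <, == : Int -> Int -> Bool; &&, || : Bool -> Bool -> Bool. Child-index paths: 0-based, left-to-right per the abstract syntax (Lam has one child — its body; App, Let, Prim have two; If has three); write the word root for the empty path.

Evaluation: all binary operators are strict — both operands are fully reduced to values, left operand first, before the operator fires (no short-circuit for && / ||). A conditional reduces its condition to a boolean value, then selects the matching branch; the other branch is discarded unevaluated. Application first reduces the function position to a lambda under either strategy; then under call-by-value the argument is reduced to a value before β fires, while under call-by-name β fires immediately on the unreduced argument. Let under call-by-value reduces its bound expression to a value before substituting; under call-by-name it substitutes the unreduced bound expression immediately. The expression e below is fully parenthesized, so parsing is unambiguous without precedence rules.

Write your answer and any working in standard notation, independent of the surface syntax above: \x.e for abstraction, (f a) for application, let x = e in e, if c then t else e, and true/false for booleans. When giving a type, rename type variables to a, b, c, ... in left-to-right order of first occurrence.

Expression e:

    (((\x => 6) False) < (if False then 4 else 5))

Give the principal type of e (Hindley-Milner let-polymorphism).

Derivation:
\x._ : a -> Int
  unify a -> Int ~ Bool -> b
  unify a ~ Bool
  unify Int ~ b
_ _ : Int
  unify Int ~ Int
  unify Bool ~ Bool
  unify Int ~ Int
  unify Int ~ Int

Answer: Bool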